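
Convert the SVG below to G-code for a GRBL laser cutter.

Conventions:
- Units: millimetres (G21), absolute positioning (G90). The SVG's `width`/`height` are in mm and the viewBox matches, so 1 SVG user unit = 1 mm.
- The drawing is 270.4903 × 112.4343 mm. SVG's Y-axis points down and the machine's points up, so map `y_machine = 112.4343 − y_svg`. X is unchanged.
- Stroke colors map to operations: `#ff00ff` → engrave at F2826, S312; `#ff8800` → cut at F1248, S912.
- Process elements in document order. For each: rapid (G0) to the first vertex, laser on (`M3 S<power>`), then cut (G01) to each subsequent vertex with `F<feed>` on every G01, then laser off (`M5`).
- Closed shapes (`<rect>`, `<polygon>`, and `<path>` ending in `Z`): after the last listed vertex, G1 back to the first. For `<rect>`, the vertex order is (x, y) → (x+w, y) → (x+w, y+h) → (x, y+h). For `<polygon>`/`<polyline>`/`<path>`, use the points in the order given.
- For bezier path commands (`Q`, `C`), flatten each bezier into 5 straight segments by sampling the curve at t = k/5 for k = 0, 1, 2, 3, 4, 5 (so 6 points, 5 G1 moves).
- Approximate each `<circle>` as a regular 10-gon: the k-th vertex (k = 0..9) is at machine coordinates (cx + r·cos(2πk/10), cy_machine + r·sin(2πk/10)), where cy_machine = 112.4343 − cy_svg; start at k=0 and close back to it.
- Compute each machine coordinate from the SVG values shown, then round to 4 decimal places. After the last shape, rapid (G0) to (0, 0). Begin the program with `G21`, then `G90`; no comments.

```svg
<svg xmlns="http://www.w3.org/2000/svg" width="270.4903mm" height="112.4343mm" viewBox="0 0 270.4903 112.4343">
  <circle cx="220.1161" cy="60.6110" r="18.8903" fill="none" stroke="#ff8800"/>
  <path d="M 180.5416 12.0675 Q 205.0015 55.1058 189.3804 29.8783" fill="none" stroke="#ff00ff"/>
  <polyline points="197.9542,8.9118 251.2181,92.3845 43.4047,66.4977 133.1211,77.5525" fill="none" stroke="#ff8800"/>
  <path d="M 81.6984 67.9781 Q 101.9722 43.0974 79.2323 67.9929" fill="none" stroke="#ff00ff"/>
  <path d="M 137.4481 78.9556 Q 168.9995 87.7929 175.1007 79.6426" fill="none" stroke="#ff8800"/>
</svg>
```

G21
G90
G0 X239.0064 Y51.8233
M3 S912
G01 X235.3987 Y62.9267 F1248
G01 X225.9535 Y69.7890 F1248
G01 X214.2787 Y69.7890 F1248
G01 X204.8335 Y62.9267 F1248
G01 X201.2258 Y51.8233 F1248
G01 X204.8335 Y40.7199 F1248
G01 X214.2787 Y33.8576 F1248
G01 X225.9535 Y33.8576 F1248
G01 X235.3987 Y40.7199 F1248
G01 X239.0064 Y51.8233 F1248
M5
G0 X180.5416 Y100.3668
M3 S312
G01 X188.7223 Y85.8821 F2826
G01 X193.6966 Y76.8587 F2826
G01 X195.4643 Y73.2965 F2826
G01 X194.0256 Y75.1956 F2826
G01 X189.3804 Y82.5560 F2826
M5
G0 X197.9542 Y103.5225
M3 S912
G01 X251.2181 Y20.0498 F1248
G01 X43.4047 Y45.9366 F1248
G01 X133.1211 Y34.8818 F1248
M5
G0 X81.6984 Y44.4562
M3 S312
G01 X88.0874 Y52.4174 F2826
G01 X91.0352 Y56.3966 F2826
G01 X90.5420 Y56.3936 F2826
G01 X86.6077 Y52.4086 F2826
G01 X79.2323 Y44.4414 F2826
M5
G0 X137.4481 Y33.4787
M3 S912
G01 X149.0507 Y30.6233 F1248
G01 X158.6172 Y29.1269 F1248
G01 X166.1477 Y28.9895 F1248
G01 X171.6422 Y30.2111 F1248
G01 X175.1007 Y32.7917 F1248
M5
G0 X0.0000 Y0.0000

viewBox `0 0 270.4903 112.4343` with mm width/height → 1 unit = 1 mm. Flip: y_m = 112.4343 − y_svg.

**Shape 1** — `<circle>` circle, stroke `#ff8800` → cut (S912, F1248). Machine vertices: (239.0064,51.8233) → (235.3987,62.9267) → (225.9535,69.7890) → (214.2787,69.7890) → (204.8335,62.9267) → (201.2258,51.8233) → (204.8335,40.7199) → (214.2787,33.8576) → (225.9535,33.8576) → (235.3987,40.7199) → (239.0064,51.8233). Closed: final G1 returns to the first vertex.

**Shape 2** — `<path>` quadratic bezier, stroke `#ff00ff` → engrave (S312, F2826). Control points (SVG): P0=(180.5416,12.0675), P1=(205.0015,55.1058), P2=(189.3804,29.8783); sampled at t=k/5. Machine vertices: (180.5416,100.3668) → (188.7223,85.8821) → (193.6966,76.8587) → (195.4643,73.2965) → (194.0256,75.1956) → (189.3804,82.5560). Open path.

**Shape 3** — `<polyline>` open polyline, stroke `#ff8800` → cut (S912, F1248). Machine vertices: (197.9542,103.5225) → (251.2181,20.0498) → (43.4047,45.9366) → (133.1211,34.8818). Open path.

**Shape 4** — `<path>` quadratic bezier, stroke `#ff00ff` → engrave (S312, F2826). Control points (SVG): P0=(81.6984,67.9781), P1=(101.9722,43.0974), P2=(79.2323,67.9929); sampled at t=k/5. Machine vertices: (81.6984,44.4562) → (88.0874,52.4174) → (91.0352,56.3966) → (90.5420,56.3936) → (86.6077,52.4086) → (79.2323,44.4414). Open path.

**Shape 5** — `<path>` quadratic bezier, stroke `#ff8800` → cut (S912, F1248). Control points (SVG): P0=(137.4481,78.9556), P1=(168.9995,87.7929), P2=(175.1007,79.6426); sampled at t=k/5. Machine vertices: (137.4481,33.4787) → (149.0507,30.6233) → (158.6172,29.1269) → (166.1477,28.9895) → (171.6422,30.2111) → (175.1007,32.7917). Open path.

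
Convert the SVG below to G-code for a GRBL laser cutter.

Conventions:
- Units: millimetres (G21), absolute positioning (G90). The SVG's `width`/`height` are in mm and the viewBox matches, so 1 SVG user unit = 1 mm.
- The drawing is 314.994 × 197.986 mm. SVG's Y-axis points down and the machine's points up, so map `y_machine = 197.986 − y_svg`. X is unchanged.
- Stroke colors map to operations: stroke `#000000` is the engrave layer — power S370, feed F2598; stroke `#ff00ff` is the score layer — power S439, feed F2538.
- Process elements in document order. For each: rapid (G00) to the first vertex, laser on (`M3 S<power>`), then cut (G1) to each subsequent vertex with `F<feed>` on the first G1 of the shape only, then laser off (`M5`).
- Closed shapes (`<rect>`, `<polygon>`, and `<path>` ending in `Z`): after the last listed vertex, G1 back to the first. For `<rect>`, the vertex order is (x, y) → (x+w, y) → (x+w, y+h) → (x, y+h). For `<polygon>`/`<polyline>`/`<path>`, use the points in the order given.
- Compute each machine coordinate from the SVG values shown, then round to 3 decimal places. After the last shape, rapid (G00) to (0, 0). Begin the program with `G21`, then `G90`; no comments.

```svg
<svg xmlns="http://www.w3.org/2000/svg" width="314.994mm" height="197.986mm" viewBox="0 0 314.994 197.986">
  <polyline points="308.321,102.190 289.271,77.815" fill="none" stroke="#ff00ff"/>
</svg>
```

1 u = 1 mm; y_m = 197.986 − y.

[1] `<polyline>` line segment, #ff00ff→score S439 F2538: (308.321,95.796) → (289.271,120.171)

G21
G90
G00 X308.321 Y95.796
M3 S439
G1 X289.271 Y120.171 F2538
M5
G00 X0.000 Y0.000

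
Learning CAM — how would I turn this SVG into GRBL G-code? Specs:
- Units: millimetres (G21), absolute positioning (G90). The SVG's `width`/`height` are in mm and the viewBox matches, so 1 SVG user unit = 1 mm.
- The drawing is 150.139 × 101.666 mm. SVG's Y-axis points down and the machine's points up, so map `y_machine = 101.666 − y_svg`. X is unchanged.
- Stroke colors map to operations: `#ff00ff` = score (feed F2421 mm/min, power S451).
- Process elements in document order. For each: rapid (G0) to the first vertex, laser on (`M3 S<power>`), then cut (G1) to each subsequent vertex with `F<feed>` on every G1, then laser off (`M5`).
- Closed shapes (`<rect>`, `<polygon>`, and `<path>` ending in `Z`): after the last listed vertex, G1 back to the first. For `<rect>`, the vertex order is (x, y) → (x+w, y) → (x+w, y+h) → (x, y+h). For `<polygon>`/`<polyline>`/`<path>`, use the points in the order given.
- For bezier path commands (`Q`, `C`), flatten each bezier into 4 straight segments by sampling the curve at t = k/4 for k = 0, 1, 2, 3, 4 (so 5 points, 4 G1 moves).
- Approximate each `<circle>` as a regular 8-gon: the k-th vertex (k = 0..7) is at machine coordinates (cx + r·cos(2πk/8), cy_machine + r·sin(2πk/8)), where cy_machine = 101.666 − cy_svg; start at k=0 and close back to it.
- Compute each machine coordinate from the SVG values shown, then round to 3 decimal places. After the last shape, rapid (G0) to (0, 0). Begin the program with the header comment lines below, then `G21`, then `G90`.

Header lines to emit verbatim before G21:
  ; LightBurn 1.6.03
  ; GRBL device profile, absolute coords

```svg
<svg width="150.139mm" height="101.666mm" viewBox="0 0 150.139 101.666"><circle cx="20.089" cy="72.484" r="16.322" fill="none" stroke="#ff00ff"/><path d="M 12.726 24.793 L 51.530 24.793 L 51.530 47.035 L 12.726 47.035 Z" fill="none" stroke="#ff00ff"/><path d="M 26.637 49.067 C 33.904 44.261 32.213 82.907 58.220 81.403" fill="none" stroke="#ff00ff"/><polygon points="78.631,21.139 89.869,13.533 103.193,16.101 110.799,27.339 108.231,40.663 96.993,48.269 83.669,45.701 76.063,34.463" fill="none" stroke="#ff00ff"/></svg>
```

Since the viewBox matches the mm dimensions, user units are millimetres directly. The only transform is the Y-flip y_m = 101.666 − y_svg.

Shape 1 is a circle drawn with `<circle>`. Its stroke #ff00ff means score at S451, F2421. After flipping Y the toolpath is (36.411,29.182) → (31.630,40.723) → (20.089,45.504) → (8.548,40.723) → (3.767,29.182) → (8.548,17.641) → (20.089,12.860) → (31.630,17.641) → (36.411,29.182), returning to the start.

Shape 2 is a rectangle drawn with `<path>`. Its stroke #ff00ff means score at S451, F2421. After flipping Y the toolpath is (12.726,76.873) → (51.530,76.873) → (51.530,54.631) → (12.726,54.631) → (12.726,76.873), returning to the start.

Shape 3 is a cubic bezier drawn with `<path>`. Its stroke #ff00ff means score at S451, F2421. After flipping Y the toolpath is (26.637,52.599) → (30.980,49.363) → (35.401,37.669) → (43.335,25.357) → (58.220,20.263).

Shape 4 is a regular polygon drawn with `<polygon>`. Its stroke #ff00ff means score at S451, F2421. After flipping Y the toolpath is (78.631,80.527) → (89.869,88.133) → (103.193,85.565) → (110.799,74.327) → (108.231,61.003) → (96.993,53.397) → (83.669,55.965) → (76.063,67.203) → (78.631,80.527), returning to the start.

; LightBurn 1.6.03
; GRBL device profile, absolute coords
G21
G90
G0 X36.411 Y29.182
M3 S451
G1 X31.630 Y40.723 F2421
G1 X20.089 Y45.504 F2421
G1 X8.548 Y40.723 F2421
G1 X3.767 Y29.182 F2421
G1 X8.548 Y17.641 F2421
G1 X20.089 Y12.860 F2421
G1 X31.630 Y17.641 F2421
G1 X36.411 Y29.182 F2421
M5
G0 X12.726 Y76.873
M3 S451
G1 X51.530 Y76.873 F2421
G1 X51.530 Y54.631 F2421
G1 X12.726 Y54.631 F2421
G1 X12.726 Y76.873 F2421
M5
G0 X26.637 Y52.599
M3 S451
G1 X30.980 Y49.363 F2421
G1 X35.401 Y37.669 F2421
G1 X43.335 Y25.357 F2421
G1 X58.220 Y20.263 F2421
M5
G0 X78.631 Y80.527
M3 S451
G1 X89.869 Y88.133 F2421
G1 X103.193 Y85.565 F2421
G1 X110.799 Y74.327 F2421
G1 X108.231 Y61.003 F2421
G1 X96.993 Y53.397 F2421
G1 X83.669 Y55.965 F2421
G1 X76.063 Y67.203 F2421
G1 X78.631 Y80.527 F2421
M5
G0 X0.000 Y0.000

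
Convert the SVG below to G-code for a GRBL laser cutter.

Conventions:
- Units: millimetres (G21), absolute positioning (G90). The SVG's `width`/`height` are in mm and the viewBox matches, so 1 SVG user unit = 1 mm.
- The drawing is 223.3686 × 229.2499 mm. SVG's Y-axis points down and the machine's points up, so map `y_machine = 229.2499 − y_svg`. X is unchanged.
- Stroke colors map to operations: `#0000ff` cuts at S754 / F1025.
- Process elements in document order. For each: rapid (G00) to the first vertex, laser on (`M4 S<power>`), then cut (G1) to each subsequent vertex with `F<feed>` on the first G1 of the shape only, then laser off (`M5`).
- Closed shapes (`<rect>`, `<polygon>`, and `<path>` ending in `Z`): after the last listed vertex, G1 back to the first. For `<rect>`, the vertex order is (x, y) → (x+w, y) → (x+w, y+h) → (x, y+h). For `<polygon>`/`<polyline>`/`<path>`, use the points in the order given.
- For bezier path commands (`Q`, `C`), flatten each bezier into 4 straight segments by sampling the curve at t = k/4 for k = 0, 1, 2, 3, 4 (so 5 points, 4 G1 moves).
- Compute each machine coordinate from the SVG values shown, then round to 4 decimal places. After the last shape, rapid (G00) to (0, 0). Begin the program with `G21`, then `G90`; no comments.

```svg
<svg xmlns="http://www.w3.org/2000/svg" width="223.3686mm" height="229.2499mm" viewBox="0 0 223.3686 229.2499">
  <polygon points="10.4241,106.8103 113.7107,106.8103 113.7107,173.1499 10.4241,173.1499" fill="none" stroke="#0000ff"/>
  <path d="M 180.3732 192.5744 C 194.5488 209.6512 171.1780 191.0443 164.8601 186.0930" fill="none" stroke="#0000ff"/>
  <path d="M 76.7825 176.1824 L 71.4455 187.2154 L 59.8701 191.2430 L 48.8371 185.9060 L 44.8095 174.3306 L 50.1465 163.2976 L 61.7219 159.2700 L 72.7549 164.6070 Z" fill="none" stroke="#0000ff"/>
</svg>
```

Since the viewBox matches the mm dimensions, user units are millimetres directly. The only transform is the Y-flip y_m = 229.2499 − y_svg.

Shape 1 is a rectangle drawn with `<polygon>`. Its stroke #0000ff means cut at S754, F1025. After flipping Y the toolpath is (10.4241,122.4396) → (113.7107,122.4396) → (113.7107,56.1000) → (10.4241,56.1000) → (10.4241,122.4396), returning to the start.

Shape 2 is a cubic bezier drawn with `<path>`. Its stroke #0000ff means cut at S754, F1025. After flipping Y the toolpath is (180.3732,36.6755) → (184.8181,29.7877) → (180.3017,31.6557) → (171.9428,37.6539) → (164.8601,43.1569).

Shape 3 is a regular polygon drawn with `<path>`. Its stroke #0000ff means cut at S754, F1025. After flipping Y the toolpath is (76.7825,53.0675) → (71.4455,42.0345) → (59.8701,38.0069) → (48.8371,43.3439) → (44.8095,54.9193) → (50.1465,65.9523) → (61.7219,69.9799) → (72.7549,64.6429) → (76.7825,53.0675), returning to the start.

G21
G90
G00 X10.4241 Y122.4396
M4 S754
G1 X113.7107 Y122.4396 F1025
G1 X113.7107 Y56.1000
G1 X10.4241 Y56.1000
G1 X10.4241 Y122.4396
M5
G00 X180.3732 Y36.6755
M4 S754
G1 X184.8181 Y29.7877 F1025
G1 X180.3017 Y31.6557
G1 X171.9428 Y37.6539
G1 X164.8601 Y43.1569
M5
G00 X76.7825 Y53.0675
M4 S754
G1 X71.4455 Y42.0345 F1025
G1 X59.8701 Y38.0069
G1 X48.8371 Y43.3439
G1 X44.8095 Y54.9193
G1 X50.1465 Y65.9523
G1 X61.7219 Y69.9799
G1 X72.7549 Y64.6429
G1 X76.7825 Y53.0675
M5
G00 X0.0000 Y0.0000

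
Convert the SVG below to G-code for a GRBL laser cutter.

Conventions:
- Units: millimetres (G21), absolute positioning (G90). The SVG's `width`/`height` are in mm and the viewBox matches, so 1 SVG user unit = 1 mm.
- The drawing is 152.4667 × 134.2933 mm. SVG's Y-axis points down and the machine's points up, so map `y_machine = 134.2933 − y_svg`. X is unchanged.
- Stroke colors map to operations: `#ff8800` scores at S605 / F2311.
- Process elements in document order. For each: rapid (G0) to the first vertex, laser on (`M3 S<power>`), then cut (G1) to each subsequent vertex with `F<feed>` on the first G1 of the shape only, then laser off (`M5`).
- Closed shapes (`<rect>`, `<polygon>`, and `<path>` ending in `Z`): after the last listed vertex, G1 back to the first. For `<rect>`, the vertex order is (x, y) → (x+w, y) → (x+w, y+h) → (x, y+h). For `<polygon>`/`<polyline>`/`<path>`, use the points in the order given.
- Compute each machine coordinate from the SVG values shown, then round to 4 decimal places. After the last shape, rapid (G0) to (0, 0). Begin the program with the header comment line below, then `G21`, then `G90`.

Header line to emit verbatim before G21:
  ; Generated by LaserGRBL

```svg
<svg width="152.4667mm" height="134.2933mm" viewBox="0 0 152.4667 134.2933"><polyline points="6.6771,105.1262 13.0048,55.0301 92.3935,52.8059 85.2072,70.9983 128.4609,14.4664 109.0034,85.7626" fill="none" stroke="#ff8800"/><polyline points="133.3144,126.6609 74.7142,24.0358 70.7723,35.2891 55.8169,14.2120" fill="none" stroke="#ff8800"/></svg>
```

; Generated by LaserGRBL
G21
G90
G0 X6.6771 Y29.1671
M3 S605
G1 X13.0048 Y79.2632 F2311
G1 X92.3935 Y81.4874
G1 X85.2072 Y63.2950
G1 X128.4609 Y119.8269
G1 X109.0034 Y48.5307
M5
G0 X133.3144 Y7.6324
M3 S605
G1 X74.7142 Y110.2575 F2311
G1 X70.7723 Y99.0042
G1 X55.8169 Y120.0813
M5
G0 X0.0000 Y0.0000

1 u = 1 mm; y_m = 134.2933 − y.

[1] `<polyline>` open polyline, #ff8800→score S605 F2311: (6.6771,29.1671) → (13.0048,79.2632) → (92.3935,81.4874) → (85.2072,63.2950) → (128.4609,119.8269) → (109.0034,48.5307)

[2] `<polyline>` open polyline, #ff8800→score S605 F2311: (133.3144,7.6324) → (74.7142,110.2575) → (70.7723,99.0042) → (55.8169,120.0813)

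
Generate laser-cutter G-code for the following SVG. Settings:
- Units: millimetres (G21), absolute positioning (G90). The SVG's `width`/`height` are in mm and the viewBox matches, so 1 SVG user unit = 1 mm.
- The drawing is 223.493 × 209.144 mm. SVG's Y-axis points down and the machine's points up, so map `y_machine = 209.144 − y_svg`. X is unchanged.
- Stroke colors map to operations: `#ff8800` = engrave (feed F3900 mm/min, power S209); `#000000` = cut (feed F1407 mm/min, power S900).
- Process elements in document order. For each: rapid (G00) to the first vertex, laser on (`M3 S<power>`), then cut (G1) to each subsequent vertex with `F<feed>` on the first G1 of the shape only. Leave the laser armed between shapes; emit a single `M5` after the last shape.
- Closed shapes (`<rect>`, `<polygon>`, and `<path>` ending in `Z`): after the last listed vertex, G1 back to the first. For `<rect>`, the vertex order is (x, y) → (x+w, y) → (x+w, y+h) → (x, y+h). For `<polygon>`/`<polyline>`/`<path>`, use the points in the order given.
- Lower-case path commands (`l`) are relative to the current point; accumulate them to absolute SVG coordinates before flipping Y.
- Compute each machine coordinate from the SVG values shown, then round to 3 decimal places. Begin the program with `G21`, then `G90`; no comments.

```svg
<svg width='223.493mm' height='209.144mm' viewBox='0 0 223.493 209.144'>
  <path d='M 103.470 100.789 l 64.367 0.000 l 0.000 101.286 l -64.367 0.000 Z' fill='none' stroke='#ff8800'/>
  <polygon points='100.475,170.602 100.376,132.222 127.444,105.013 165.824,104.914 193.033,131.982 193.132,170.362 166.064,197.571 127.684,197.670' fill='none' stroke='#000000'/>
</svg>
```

G21
G90
G00 X103.470 Y108.355
M3 S209
G1 X167.837 Y108.355 F3900
G1 X167.837 Y7.069
G1 X103.470 Y7.069
G1 X103.470 Y108.355
G00 X100.475 Y38.542
M3 S900
G1 X100.376 Y76.922 F1407
G1 X127.444 Y104.131
G1 X165.824 Y104.230
G1 X193.033 Y77.162
G1 X193.132 Y38.782
G1 X166.064 Y11.573
G1 X127.684 Y11.474
G1 X100.475 Y38.542
M5

viewBox `0 0 223.493 209.144` with mm width/height → 1 unit = 1 mm. Flip: y_m = 209.144 − y_svg.

**Shape 1** — `<path>` rectangle, stroke `#ff8800` → engrave (S209, F3900). Machine vertices: (103.470,108.355) → (167.837,108.355) → (167.837,7.069) → (103.470,7.069) → (103.470,108.355). Closed: final G1 returns to the first vertex.

**Shape 2** — `<polygon>` regular polygon, stroke `#000000` → cut (S900, F1407). Machine vertices: (100.475,38.542) → (100.376,76.922) → (127.444,104.131) → (165.824,104.230) → (193.033,77.162) → (193.132,38.782) → (166.064,11.573) → (127.684,11.474) → (100.475,38.542). Closed: final G1 returns to the first vertex.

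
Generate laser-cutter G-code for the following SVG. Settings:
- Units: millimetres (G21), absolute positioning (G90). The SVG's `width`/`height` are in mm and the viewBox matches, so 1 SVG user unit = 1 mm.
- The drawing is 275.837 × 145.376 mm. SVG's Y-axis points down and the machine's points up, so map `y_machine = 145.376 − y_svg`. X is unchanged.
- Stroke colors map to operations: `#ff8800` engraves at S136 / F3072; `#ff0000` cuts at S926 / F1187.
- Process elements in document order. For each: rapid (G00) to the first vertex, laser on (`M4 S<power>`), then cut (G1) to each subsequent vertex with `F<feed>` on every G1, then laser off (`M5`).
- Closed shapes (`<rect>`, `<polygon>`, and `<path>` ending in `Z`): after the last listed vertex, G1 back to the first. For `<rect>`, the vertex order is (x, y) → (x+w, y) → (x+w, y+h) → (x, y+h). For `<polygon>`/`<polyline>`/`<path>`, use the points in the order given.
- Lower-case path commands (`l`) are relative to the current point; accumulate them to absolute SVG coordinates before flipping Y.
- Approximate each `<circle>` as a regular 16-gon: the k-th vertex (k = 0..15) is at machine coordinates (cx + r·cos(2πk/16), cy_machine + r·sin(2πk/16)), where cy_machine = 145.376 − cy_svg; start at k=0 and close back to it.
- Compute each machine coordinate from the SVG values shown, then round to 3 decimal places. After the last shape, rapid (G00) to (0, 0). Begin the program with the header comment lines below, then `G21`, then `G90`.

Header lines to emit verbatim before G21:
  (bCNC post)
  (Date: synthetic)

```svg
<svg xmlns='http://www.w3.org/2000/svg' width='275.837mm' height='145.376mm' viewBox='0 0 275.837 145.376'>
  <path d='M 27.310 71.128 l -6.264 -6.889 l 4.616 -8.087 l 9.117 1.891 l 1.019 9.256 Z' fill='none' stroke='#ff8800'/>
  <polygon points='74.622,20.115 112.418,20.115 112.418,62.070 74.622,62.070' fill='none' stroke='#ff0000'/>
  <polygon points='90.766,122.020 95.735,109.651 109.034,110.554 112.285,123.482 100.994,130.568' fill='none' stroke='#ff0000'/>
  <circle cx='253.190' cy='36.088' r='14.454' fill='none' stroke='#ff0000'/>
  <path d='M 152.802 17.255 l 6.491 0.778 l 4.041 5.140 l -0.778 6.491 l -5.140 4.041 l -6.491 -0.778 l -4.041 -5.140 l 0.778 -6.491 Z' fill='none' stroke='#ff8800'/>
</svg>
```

viewBox `0 0 275.837 145.376` with mm width/height → 1 unit = 1 mm. Flip: y_m = 145.376 − y_svg.

**Shape 1** — `<path>` regular polygon, stroke `#ff8800` → engrave (S136, F3072). Machine vertices: (27.310,74.248) → (21.046,81.137) → (25.662,89.224) → (34.779,87.333) → (35.798,78.077) → (27.310,74.248). Closed: final G1 returns to the first vertex.

**Shape 2** — `<polygon>` rectangle, stroke `#ff0000` → cut (S926, F1187). Machine vertices: (74.622,125.261) → (112.418,125.261) → (112.418,83.306) → (74.622,83.306) → (74.622,125.261). Closed: final G1 returns to the first vertex.

**Shape 3** — `<polygon>` regular polygon, stroke `#ff0000` → cut (S926, F1187). Machine vertices: (90.766,23.356) → (95.735,35.725) → (109.034,34.822) → (112.285,21.894) → (100.994,14.808) → (90.766,23.356). Closed: final G1 returns to the first vertex.

**Shape 4** — `<circle>` circle, stroke `#ff0000` → cut (S926, F1187). Machine vertices: (267.644,109.288) → (266.544,114.819) → (263.411,119.509) → (258.721,122.642) → (253.190,123.742) → (247.659,122.642) → (242.969,119.509) → (239.836,114.819) → (238.736,109.288) → (239.836,103.757) → (242.969,99.067) → (247.659,95.934) → (253.190,94.834) → (258.721,95.934) → (263.411,99.067) → (266.544,103.757) → (267.644,109.288). Closed: final G1 returns to the first vertex.

**Shape 5** — `<path>` regular polygon, stroke `#ff8800` → engrave (S136, F3072). Machine vertices: (152.802,128.121) → (159.293,127.343) → (163.334,122.203) → (162.556,115.712) → (157.416,111.671) → (150.925,112.449) → (146.884,117.589) → (147.662,124.080) → (152.802,128.121). Closed: final G1 returns to the first vertex.

(bCNC post)
(Date: synthetic)
G21
G90
G00 X27.310 Y74.248
M4 S136
G1 X21.046 Y81.137 F3072
G1 X25.662 Y89.224 F3072
G1 X34.779 Y87.333 F3072
G1 X35.798 Y78.077 F3072
G1 X27.310 Y74.248 F3072
M5
G00 X74.622 Y125.261
M4 S926
G1 X112.418 Y125.261 F1187
G1 X112.418 Y83.306 F1187
G1 X74.622 Y83.306 F1187
G1 X74.622 Y125.261 F1187
M5
G00 X90.766 Y23.356
M4 S926
G1 X95.735 Y35.725 F1187
G1 X109.034 Y34.822 F1187
G1 X112.285 Y21.894 F1187
G1 X100.994 Y14.808 F1187
G1 X90.766 Y23.356 F1187
M5
G00 X267.644 Y109.288
M4 S926
G1 X266.544 Y114.819 F1187
G1 X263.411 Y119.509 F1187
G1 X258.721 Y122.642 F1187
G1 X253.190 Y123.742 F1187
G1 X247.659 Y122.642 F1187
G1 X242.969 Y119.509 F1187
G1 X239.836 Y114.819 F1187
G1 X238.736 Y109.288 F1187
G1 X239.836 Y103.757 F1187
G1 X242.969 Y99.067 F1187
G1 X247.659 Y95.934 F1187
G1 X253.190 Y94.834 F1187
G1 X258.721 Y95.934 F1187
G1 X263.411 Y99.067 F1187
G1 X266.544 Y103.757 F1187
G1 X267.644 Y109.288 F1187
M5
G00 X152.802 Y128.121
M4 S136
G1 X159.293 Y127.343 F3072
G1 X163.334 Y122.203 F3072
G1 X162.556 Y115.712 F3072
G1 X157.416 Y111.671 F3072
G1 X150.925 Y112.449 F3072
G1 X146.884 Y117.589 F3072
G1 X147.662 Y124.080 F3072
G1 X152.802 Y128.121 F3072
M5
G00 X0.000 Y0.000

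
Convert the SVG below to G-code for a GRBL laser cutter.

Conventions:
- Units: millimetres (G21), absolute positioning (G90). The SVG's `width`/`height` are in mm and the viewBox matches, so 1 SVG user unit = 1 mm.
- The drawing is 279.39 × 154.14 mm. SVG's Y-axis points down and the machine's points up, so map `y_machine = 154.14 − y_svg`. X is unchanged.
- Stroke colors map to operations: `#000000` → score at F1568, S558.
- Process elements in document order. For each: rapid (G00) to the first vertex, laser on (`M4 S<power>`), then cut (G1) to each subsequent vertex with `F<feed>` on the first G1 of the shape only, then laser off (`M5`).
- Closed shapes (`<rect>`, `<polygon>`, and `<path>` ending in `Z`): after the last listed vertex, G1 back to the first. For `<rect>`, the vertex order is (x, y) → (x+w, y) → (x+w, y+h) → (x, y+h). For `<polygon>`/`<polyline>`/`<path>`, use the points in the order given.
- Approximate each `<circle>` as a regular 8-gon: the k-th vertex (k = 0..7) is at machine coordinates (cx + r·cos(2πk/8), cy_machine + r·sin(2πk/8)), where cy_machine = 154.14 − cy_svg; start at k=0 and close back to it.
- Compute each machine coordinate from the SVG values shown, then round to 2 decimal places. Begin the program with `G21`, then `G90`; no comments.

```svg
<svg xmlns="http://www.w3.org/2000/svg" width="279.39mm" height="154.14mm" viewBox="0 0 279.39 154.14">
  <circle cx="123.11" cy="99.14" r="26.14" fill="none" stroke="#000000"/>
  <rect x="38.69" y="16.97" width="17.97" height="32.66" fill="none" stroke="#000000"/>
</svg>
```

G21
G90
G00 X149.25 Y55.00
M4 S558
G1 X141.59 Y73.48 F1568
G1 X123.11 Y81.14
G1 X104.63 Y73.48
G1 X96.97 Y55.00
G1 X104.63 Y36.52
G1 X123.11 Y28.86
G1 X141.59 Y36.52
G1 X149.25 Y55.00
M5
G00 X38.69 Y137.17
M4 S558
G1 X56.66 Y137.17 F1568
G1 X56.66 Y104.51
G1 X38.69 Y104.51
G1 X38.69 Y137.17
M5

Since the viewBox matches the mm dimensions, user units are millimetres directly. The only transform is the Y-flip y_m = 154.14 − y_svg.

Shape 1 is a circle drawn with `<circle>`. Its stroke #000000 means score at S558, F1568. After flipping Y the toolpath is (149.25,55.00) → (141.59,73.48) → (123.11,81.14) → (104.63,73.48) → (96.97,55.00) → (104.63,36.52) → (123.11,28.86) → (141.59,36.52) → (149.25,55.00), returning to the start.

Shape 2 is a rectangle drawn with `<rect>`. Its stroke #000000 means score at S558, F1568. After flipping Y the toolpath is (38.69,137.17) → (56.66,137.17) → (56.66,104.51) → (38.69,104.51) → (38.69,137.17), returning to the start.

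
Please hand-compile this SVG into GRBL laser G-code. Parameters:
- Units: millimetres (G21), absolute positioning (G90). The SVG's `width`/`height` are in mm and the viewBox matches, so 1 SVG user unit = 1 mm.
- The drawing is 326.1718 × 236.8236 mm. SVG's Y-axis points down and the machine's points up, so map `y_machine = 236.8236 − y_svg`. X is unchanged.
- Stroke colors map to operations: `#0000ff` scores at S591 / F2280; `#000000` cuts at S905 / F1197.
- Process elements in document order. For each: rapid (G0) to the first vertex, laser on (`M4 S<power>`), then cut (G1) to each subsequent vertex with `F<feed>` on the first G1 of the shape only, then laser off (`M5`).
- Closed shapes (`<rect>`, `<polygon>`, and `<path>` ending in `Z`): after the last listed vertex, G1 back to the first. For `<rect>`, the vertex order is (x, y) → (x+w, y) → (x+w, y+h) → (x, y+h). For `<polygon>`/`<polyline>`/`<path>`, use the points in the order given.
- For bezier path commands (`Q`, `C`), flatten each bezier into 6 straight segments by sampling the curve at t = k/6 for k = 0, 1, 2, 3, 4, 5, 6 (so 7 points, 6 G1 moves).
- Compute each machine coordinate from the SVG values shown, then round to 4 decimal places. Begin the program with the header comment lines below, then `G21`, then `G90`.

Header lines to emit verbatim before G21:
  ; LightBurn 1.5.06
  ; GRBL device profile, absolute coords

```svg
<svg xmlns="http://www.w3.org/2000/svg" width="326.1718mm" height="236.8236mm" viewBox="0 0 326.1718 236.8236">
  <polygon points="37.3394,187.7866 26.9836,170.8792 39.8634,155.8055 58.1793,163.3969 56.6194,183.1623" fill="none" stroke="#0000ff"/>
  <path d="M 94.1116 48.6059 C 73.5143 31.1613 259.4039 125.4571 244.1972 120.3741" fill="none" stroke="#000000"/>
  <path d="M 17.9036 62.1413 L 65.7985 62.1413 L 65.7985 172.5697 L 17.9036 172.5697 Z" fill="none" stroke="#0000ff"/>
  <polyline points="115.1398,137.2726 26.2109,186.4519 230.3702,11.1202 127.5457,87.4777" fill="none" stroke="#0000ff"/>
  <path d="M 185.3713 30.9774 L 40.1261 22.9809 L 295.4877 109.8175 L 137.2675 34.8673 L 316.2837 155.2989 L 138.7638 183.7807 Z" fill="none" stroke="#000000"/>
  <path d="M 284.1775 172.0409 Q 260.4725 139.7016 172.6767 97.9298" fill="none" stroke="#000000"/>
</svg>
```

; LightBurn 1.5.06
; GRBL device profile, absolute coords
G21
G90
G0 X37.3394 Y49.0370
M4 S591
G1 X26.9836 Y65.9444 F2280
G1 X39.8634 Y81.0181
G1 X58.1793 Y73.4267
G1 X56.6194 Y53.6613
G1 X37.3394 Y49.0370
M5
G0 X94.1116 Y188.2177
M4 S905
G1 X99.1332 Y188.6057 F1197
G1 X127.2476 Y176.2347
G1 X167.1329 Y156.9692
G1 X207.4675 Y136.6735
G1 X236.9295 Y121.2122
G1 X244.1972 Y116.4495
M5
G0 X17.9036 Y174.6823
M4 S591
G1 X65.7985 Y174.6823 F2280
G1 X65.7985 Y64.2539
G1 X17.9036 Y64.2539
G1 X17.9036 Y174.6823
M5
G0 X115.1398 Y99.5510
M4 S591
G1 X26.2109 Y50.3717 F2280
G1 X230.3702 Y225.7034
G1 X127.5457 Y149.3459
M5
G0 X185.3713 Y205.8462
M4 S905
G1 X40.1261 Y213.8427 F1197
G1 X295.4877 Y127.0061
G1 X137.2675 Y201.9563
G1 X316.2837 Y81.5247
G1 X138.7638 Y53.0429
G1 X185.3713 Y205.8462
M5
G0 X284.1775 Y64.7827
M4 S905
G1 X274.4955 Y75.8245 F1197
G1 X261.2530 Y87.3903
G1 X244.4498 Y99.4801
G1 X224.0860 Y112.0940
G1 X200.1617 Y125.2319
G1 X172.6767 Y138.8938
M5

viewBox `0 0 326.1718 236.8236` with mm width/height → 1 unit = 1 mm. Flip: y_m = 236.8236 − y_svg.

**Shape 1** — `<polygon>` regular polygon, stroke `#0000ff` → score (S591, F2280). Machine vertices: (37.3394,49.0370) → (26.9836,65.9444) → (39.8634,81.0181) → (58.1793,73.4267) → (56.6194,53.6613) → (37.3394,49.0370). Closed: final G1 returns to the first vertex.

**Shape 2** — `<path>` cubic bezier, stroke `#000000` → cut (S905, F1197). Control points (SVG): P0=(94.1116,48.6059), P1=(73.5143,31.1613), P2=(259.4039,125.4571), P3=(244.1972,120.3741); sampled at t=k/6. Machine vertices: (94.1116,188.2177) → (99.1332,188.6057) → (127.2476,176.2347) → (167.1329,156.9692) → (207.4675,136.6735) → (236.9295,121.2122) → (244.1972,116.4495). Open path.

**Shape 3** — `<path>` rectangle, stroke `#0000ff` → score (S591, F2280). Machine vertices: (17.9036,174.6823) → (65.7985,174.6823) → (65.7985,64.2539) → (17.9036,64.2539) → (17.9036,174.6823). Closed: final G1 returns to the first vertex.

**Shape 4** — `<polyline>` open polyline, stroke `#0000ff` → score (S591, F2280). Machine vertices: (115.1398,99.5510) → (26.2109,50.3717) → (230.3702,225.7034) → (127.5457,149.3459). Open path.

**Shape 5** — `<path>` closed polygon, stroke `#000000` → cut (S905, F1197). Machine vertices: (185.3713,205.8462) → (40.1261,213.8427) → (295.4877,127.0061) → (137.2675,201.9563) → (316.2837,81.5247) → (138.7638,53.0429) → (185.3713,205.8462). Closed: final G1 returns to the first vertex.

**Shape 6** — `<path>` quadratic bezier, stroke `#000000` → cut (S905, F1197). Control points (SVG): P0=(284.1775,172.0409), P1=(260.4725,139.7016), P2=(172.6767,97.9298); sampled at t=k/6. Machine vertices: (284.1775,64.7827) → (274.4955,75.8245) → (261.2530,87.3903) → (244.4498,99.4801) → (224.0860,112.0940) → (200.1617,125.2319) → (172.6767,138.8938). Open path.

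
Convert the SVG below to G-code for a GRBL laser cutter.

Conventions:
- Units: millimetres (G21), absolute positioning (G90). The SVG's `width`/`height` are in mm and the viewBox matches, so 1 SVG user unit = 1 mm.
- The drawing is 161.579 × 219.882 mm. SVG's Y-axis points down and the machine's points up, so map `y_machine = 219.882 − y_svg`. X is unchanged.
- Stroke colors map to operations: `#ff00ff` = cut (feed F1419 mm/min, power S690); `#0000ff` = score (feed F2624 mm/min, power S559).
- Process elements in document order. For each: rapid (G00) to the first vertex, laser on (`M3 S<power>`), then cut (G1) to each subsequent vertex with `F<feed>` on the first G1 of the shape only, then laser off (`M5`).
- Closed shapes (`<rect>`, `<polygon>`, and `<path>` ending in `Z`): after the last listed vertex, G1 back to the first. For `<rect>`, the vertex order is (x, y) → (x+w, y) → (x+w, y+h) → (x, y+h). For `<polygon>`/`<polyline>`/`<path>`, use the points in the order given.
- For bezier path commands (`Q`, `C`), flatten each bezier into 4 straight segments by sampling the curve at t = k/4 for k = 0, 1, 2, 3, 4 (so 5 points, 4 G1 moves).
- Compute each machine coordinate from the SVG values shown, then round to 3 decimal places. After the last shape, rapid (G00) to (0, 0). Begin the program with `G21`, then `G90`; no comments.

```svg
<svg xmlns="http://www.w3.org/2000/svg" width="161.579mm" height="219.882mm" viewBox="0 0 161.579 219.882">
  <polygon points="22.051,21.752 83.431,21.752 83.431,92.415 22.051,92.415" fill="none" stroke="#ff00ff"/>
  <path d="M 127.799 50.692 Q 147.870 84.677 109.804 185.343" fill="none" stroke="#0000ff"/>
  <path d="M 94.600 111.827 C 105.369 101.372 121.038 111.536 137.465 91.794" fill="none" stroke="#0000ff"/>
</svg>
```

G21
G90
G00 X22.051 Y198.130
M3 S690
G1 X83.431 Y198.130 F1419
G1 X83.431 Y127.467
G1 X22.051 Y127.467
G1 X22.051 Y198.130
M5
G00 X127.799 Y169.190
M3 S559
G1 X134.201 Y148.030 F2624
G1 X133.336 Y118.535
G1 X125.203 Y80.704
G1 X109.804 Y34.539
M5
G00 X94.600 Y108.055
M3 S559
G1 X103.531 Y112.820 F2624
G1 X113.911 Y114.589
G1 X125.352 Y118.099
G1 X137.465 Y128.088
M5
G00 X0.000 Y0.000

Since the viewBox matches the mm dimensions, user units are millimetres directly. The only transform is the Y-flip y_m = 219.882 − y_svg.

Shape 1 is a rectangle drawn with `<polygon>`. Its stroke #ff00ff means cut at S690, F1419. After flipping Y the toolpath is (22.051,198.130) → (83.431,198.130) → (83.431,127.467) → (22.051,127.467) → (22.051,198.130), returning to the start.

Shape 2 is a quadratic bezier drawn with `<path>`. Its stroke #0000ff means score at S559, F2624. After flipping Y the toolpath is (127.799,169.190) → (134.201,148.030) → (133.336,118.535) → (125.203,80.704) → (109.804,34.539).

Shape 3 is a cubic bezier drawn with `<path>`. Its stroke #0000ff means score at S559, F2624. After flipping Y the toolpath is (94.600,108.055) → (103.531,112.820) → (113.911,114.589) → (125.352,118.099) → (137.465,128.088).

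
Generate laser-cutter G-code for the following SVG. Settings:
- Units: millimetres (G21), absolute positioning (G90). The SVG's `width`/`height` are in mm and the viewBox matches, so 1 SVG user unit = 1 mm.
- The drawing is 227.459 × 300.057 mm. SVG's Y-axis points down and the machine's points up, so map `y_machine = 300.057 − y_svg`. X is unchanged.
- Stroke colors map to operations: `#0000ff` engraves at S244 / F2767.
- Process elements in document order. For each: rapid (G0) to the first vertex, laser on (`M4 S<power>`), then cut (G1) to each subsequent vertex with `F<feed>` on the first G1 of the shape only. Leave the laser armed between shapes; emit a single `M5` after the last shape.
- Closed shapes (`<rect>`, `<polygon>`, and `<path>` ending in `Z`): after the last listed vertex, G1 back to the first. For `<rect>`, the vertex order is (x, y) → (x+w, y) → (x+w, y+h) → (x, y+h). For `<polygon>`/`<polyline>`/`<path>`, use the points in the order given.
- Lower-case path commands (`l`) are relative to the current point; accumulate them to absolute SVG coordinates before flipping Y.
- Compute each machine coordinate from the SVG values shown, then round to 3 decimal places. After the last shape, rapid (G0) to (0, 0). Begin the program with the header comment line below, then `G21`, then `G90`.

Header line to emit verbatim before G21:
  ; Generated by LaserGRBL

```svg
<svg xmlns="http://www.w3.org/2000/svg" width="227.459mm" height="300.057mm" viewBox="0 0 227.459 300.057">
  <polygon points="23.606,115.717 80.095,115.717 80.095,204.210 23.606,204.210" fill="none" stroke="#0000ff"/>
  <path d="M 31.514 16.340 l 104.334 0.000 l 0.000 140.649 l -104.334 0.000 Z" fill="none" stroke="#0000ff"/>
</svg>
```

viewBox `0 0 227.459 300.057` with mm width/height → 1 unit = 1 mm. Flip: y_m = 300.057 − y_svg.

**Shape 1** — `<polygon>` rectangle, stroke `#0000ff` → engrave (S244, F2767). Machine vertices: (23.606,184.340) → (80.095,184.340) → (80.095,95.847) → (23.606,95.847) → (23.606,184.340). Closed: final G1 returns to the first vertex.

**Shape 2** — `<path>` rectangle, stroke `#0000ff` → engrave (S244, F2767). Machine vertices: (31.514,283.717) → (135.848,283.717) → (135.848,143.068) → (31.514,143.068) → (31.514,283.717). Closed: final G1 returns to the first vertex.

; Generated by LaserGRBL
G21
G90
G0 X23.606 Y184.340
M4 S244
G1 X80.095 Y184.340 F2767
G1 X80.095 Y95.847
G1 X23.606 Y95.847
G1 X23.606 Y184.340
G0 X31.514 Y283.717
M4 S244
G1 X135.848 Y283.717 F2767
G1 X135.848 Y143.068
G1 X31.514 Y143.068
G1 X31.514 Y283.717
M5
G0 X0.000 Y0.000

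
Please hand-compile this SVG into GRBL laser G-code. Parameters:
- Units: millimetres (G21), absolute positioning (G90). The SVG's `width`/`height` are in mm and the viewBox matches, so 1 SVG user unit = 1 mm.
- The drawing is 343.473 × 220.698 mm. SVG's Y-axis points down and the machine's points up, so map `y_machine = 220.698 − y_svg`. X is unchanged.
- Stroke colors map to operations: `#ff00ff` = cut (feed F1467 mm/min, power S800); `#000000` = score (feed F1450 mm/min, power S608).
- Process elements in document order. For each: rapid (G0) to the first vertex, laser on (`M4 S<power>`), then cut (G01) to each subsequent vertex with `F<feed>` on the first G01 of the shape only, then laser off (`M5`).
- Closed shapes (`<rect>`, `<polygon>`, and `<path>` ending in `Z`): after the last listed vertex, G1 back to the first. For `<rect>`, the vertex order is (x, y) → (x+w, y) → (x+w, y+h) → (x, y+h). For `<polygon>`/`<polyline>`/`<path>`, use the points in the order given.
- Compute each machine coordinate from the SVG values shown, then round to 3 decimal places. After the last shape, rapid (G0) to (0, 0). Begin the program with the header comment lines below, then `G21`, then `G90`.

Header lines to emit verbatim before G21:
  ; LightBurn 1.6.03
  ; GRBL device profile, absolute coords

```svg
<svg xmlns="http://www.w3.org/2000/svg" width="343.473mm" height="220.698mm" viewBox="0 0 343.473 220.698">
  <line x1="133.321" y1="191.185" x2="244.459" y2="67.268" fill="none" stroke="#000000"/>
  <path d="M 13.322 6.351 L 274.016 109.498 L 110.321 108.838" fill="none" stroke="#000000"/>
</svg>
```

Since the viewBox matches the mm dimensions, user units are millimetres directly. The only transform is the Y-flip y_m = 220.698 − y_svg.

Shape 1 is a line segment drawn with `<line>`. Its stroke #000000 means score at S608, F1450. After flipping Y the toolpath is (133.321,29.513) → (244.459,153.430).

Shape 2 is a open polyline drawn with `<path>`. Its stroke #000000 means score at S608, F1450. After flipping Y the toolpath is (13.322,214.347) → (274.016,111.200) → (110.321,111.860).

; LightBurn 1.6.03
; GRBL device profile, absolute coords
G21
G90
G0 X133.321 Y29.513
M4 S608
G01 X244.459 Y153.430 F1450
M5
G0 X13.322 Y214.347
M4 S608
G01 X274.016 Y111.200 F1450
G01 X110.321 Y111.860
M5
G0 X0.000 Y0.000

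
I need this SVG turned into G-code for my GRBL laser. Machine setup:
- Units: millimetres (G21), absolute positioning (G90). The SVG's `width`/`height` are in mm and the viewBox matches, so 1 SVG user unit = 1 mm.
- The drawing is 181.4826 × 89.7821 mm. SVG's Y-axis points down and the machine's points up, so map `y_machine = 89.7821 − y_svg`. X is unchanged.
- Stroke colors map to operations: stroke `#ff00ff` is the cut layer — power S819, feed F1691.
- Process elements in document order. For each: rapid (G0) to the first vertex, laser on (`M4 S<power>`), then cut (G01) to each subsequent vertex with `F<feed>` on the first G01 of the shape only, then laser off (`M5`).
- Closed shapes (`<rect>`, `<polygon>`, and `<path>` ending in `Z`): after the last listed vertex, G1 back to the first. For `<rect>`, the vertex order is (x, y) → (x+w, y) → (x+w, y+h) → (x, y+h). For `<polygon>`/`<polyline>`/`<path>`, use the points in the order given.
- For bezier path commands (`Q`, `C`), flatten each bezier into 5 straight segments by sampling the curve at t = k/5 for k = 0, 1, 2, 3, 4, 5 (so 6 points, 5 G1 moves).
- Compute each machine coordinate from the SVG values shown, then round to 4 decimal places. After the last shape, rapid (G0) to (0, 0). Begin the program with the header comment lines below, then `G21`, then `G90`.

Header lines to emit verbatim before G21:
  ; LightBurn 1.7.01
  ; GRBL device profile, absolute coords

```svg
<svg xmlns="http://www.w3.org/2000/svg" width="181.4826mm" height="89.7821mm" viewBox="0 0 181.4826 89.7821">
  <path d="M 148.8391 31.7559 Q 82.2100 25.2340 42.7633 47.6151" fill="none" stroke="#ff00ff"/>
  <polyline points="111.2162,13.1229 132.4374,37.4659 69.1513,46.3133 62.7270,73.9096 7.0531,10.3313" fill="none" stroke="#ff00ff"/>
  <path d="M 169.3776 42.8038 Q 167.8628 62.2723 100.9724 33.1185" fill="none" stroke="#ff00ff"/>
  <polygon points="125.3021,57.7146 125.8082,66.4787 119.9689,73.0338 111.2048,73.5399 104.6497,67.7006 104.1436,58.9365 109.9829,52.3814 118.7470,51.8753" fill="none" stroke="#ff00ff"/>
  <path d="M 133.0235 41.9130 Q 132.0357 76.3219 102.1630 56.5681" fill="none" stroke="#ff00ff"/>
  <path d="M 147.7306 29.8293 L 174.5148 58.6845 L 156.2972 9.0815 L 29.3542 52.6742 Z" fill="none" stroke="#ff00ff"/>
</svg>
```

; LightBurn 1.7.01
; GRBL device profile, absolute coords
G21
G90
G0 X148.8391 Y58.0262
M4 S819
G01 X123.2748 Y59.4788 F1691
G01 X99.8850 Y58.6192
G01 X78.6698 Y55.4474
G01 X59.6293 Y49.9633
G01 X42.7633 Y42.1670
M5
G0 X111.2162 Y76.6592
M4 S819
G01 X132.4374 Y52.3162 F1691
G01 X69.1513 Y43.4688
G01 X62.7270 Y15.8725
G01 X7.0531 Y79.4508
M5
G0 X169.3776 Y46.9783
M4 S819
G01 X166.1567 Y41.1358 F1691
G01 X157.7057 Y39.1831
G01 X144.0246 Y41.1201
G01 X125.1135 Y46.9470
G01 X100.9724 Y56.6636
M5
G0 X125.3021 Y32.0675
M4 S819
G01 X125.8082 Y23.3034 F1691
G01 X119.9689 Y16.7483
G01 X111.2048 Y16.2422
G01 X104.6497 Y22.0815
G01 X104.1436 Y30.8456
G01 X109.9829 Y37.4007
G01 X118.7470 Y37.9068
G01 X125.3021 Y32.0675
M5
G0 X133.0235 Y47.8691
M4 S819
G01 X131.4730 Y36.2720 F1691
G01 X127.6117 Y29.0080
G01 X121.4396 Y26.0770
G01 X112.9567 Y27.4790
G01 X102.1630 Y33.2140
M5
G0 X147.7306 Y59.9528
M4 S819
G01 X174.5148 Y31.0976 F1691
G01 X156.2972 Y80.7006
G01 X29.3542 Y37.1079
G01 X147.7306 Y59.9528
M5
G0 X0.0000 Y0.0000

viewBox `0 0 181.4826 89.7821` with mm width/height → 1 unit = 1 mm. Flip: y_m = 89.7821 − y_svg.

**Shape 1** — `<path>` quadratic bezier, stroke `#ff00ff` → cut (S819, F1691). Control points (SVG): P0=(148.8391,31.7559), P1=(82.2100,25.2340), P2=(42.7633,47.6151); sampled at t=k/5. Machine vertices: (148.8391,58.0262) → (123.2748,59.4788) → (99.8850,58.6192) → (78.6698,55.4474) → (59.6293,49.9633) → (42.7633,42.1670). Open path.

**Shape 2** — `<polyline>` open polyline, stroke `#ff00ff` → cut (S819, F1691). Machine vertices: (111.2162,76.6592) → (132.4374,52.3162) → (69.1513,43.4688) → (62.7270,15.8725) → (7.0531,79.4508). Open path.

**Shape 3** — `<path>` quadratic bezier, stroke `#ff00ff` → cut (S819, F1691). Control points (SVG): P0=(169.3776,42.8038), P1=(167.8628,62.2723), P2=(100.9724,33.1185); sampled at t=k/5. Machine vertices: (169.3776,46.9783) → (166.1567,41.1358) → (157.7057,39.1831) → (144.0246,41.1201) → (125.1135,46.9470) → (100.9724,56.6636). Open path.

**Shape 4** — `<polygon>` regular polygon, stroke `#ff00ff` → cut (S819, F1691). Machine vertices: (125.3021,32.0675) → (125.8082,23.3034) → (119.9689,16.7483) → (111.2048,16.2422) → (104.6497,22.0815) → (104.1436,30.8456) → (109.9829,37.4007) → (118.7470,37.9068) → (125.3021,32.0675). Closed: final G1 returns to the first vertex.

**Shape 5** — `<path>` quadratic bezier, stroke `#ff00ff` → cut (S819, F1691). Control points (SVG): P0=(133.0235,41.9130), P1=(132.0357,76.3219), P2=(102.1630,56.5681); sampled at t=k/5. Machine vertices: (133.0235,47.8691) → (131.4730,36.2720) → (127.6117,29.0080) → (121.4396,26.0770) → (112.9567,27.4790) → (102.1630,33.2140). Open path.

**Shape 6** — `<path>` closed polygon, stroke `#ff00ff` → cut (S819, F1691). Machine vertices: (147.7306,59.9528) → (174.5148,31.0976) → (156.2972,80.7006) → (29.3542,37.1079) → (147.7306,59.9528). Closed: final G1 returns to the first vertex.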